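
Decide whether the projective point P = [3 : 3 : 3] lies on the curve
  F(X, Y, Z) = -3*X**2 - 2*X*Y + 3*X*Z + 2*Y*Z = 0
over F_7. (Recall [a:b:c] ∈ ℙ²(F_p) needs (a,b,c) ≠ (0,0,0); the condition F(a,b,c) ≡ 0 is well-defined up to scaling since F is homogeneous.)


F(3,3,3) ≡ 0 (mod 7); P is on the curve.

Evaluate F(3, 3, 3) term-by-term (mod 7).
  -3*X**2 ↦ -3·9·1·1 = -27
  -2*X*Y ↦ -2·3·3·1 = -18
  3*X*Z ↦ 3·3·1·3 = 27
  2*Y*Z ↦ 2·1·3·3 = 18
Sum: F(3, 3, 3) = (-27) + (-18) + (27) + (18) = 0.
Reducing mod 7: 0 ≡ 0 (mod 7).
Since F(a, b, c) ≡ 0 (mod 7), P lies on the curve.


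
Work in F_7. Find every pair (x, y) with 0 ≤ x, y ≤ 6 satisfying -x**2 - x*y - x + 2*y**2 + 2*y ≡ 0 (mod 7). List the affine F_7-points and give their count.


Affine F_7-points: {(0, 0), (0, 6), (5, 2), (5, 3), (6, 0), (6, 2)}; count = 6.

For each of the 49 pairs (x, y) ∈ F_7², evaluate f(x, y) mod 7. Record the zeros.
  x = 0: [0↦0, 1↦4, 2↦5, 3↦3, 4↦5, 5↦4, 6↦0]  zeros at y ∈ {0, 6}
  x = 1: [0↦5, 1↦1, 2↦1, 3↦5, 4↦6, 5↦4, 6↦6]  zeros at y ∈ ∅
  x = 2: [0↦1, 1↦3, 2↦2, 3↦5, 4↦5, 5↦2, 6↦3]  zeros at y ∈ ∅
  x = 3: [0↦2, 1↦3, 2↦1, 3↦3, 4↦2, 5↦5, 6↦5]  zeros at y ∈ ∅
  x = 4: [0↦1, 1↦1, 2↦5, 3↦6, 4↦4, 5↦6, 6↦5]  zeros at y ∈ ∅
  x = 5: [0↦5, 1↦4, 2↦0, 3↦0, 4↦4, 5↦5, 6↦3]  zeros at y ∈ {2, 3}
  x = 6: [0↦0, 1↦5, 2↦0, 3↦6, 4↦2, 5↦2, 6↦6]  zeros at y ∈ {0, 2}
Collecting zeros: affine points = {(0, 0), (0, 6), (5, 2), (5, 3), (6, 0), (6, 2)}.
Total count |C(F_7)_aff| = 6.


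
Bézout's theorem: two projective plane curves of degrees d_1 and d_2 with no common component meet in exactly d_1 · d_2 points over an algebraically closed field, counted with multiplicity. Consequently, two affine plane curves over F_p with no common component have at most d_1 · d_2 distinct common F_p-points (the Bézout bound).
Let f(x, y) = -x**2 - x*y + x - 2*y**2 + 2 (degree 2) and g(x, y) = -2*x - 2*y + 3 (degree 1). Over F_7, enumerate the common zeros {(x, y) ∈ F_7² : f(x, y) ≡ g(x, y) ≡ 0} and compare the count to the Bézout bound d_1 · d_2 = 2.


Common zeros: ∅; count = 0; Bézout bound = 2.

deg(f) = 2, deg(g) = 1, so Bézout bound = 2.
Scan x ∈ F_7. For each x, list the y ∈ F_7 with f(x, y) ≡ 0 and those with g(x, y) ≡ 0 (mod 7); the common zeros in that column are the intersection.
  x = 0: f ≡ 0 at y ∈ {1, 6}; g ≡ 0 at y ∈ {5}; common: ∅.
  x = 1: f ≡ 0 at y ∈ ∅; g ≡ 0 at y ∈ {4}; common: ∅.
  x = 2: f ≡ 0 at y ∈ {0, 6}; g ≡ 0 at y ∈ {3}; common: ∅.
  x = 3: f ≡ 0 at y ∈ ∅; g ≡ 0 at y ∈ {2}; common: ∅.
  x = 4: f ≡ 0 at y ∈ ∅; g ≡ 0 at y ∈ {1}; common: ∅.
  x = 5: f ≡ 0 at y ∈ {4}; g ≡ 0 at y ∈ {0}; common: ∅.
  x = 6: f ≡ 0 at y ∈ {0, 4}; g ≡ 0 at y ∈ {6}; common: ∅.
Collecting: common zeros = ∅, so the count is 0.
Comparison with the Bézout bound: 0 ≤ 2 = deg(f)·deg(g), as expected for curves with no common component (the affine F_7-count falls short of the bound because intersections may lie at infinity, over extension fields, or carry multiplicity).


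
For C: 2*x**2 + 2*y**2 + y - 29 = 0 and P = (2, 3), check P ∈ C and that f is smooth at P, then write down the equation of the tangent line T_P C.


Tangent line at P: 8*x + 13*y - 55 = 0.

Step 1: f(2, 3) = 0, so P lies on C.
Step 2: partial derivatives
  f_x(x, y) = 4*x, f_y(x, y) = 4*y + 1.
  f_x(P) = 8, f_y(P) = 13 (gradient nonzero, so P is smooth).
Step 3: tangent line at P: 8·(x − 2) + 13·(y − 3) = 0.
Expanding: 8*x + 13*y - 55 = 0.


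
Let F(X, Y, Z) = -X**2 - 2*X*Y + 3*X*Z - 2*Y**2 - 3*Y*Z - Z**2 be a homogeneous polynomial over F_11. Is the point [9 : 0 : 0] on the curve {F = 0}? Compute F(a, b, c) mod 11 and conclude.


F(9,0,0) ≡ 7 (mod 11); P is NOT on the curve.

Evaluate F(9, 0, 0) term-by-term (mod 11).
  -X**2 ↦ -1·81·1·1 = -81
  -2*X*Y ↦ -2·9·0·1 = 0
  3*X*Z ↦ 3·9·1·0 = 0
  -2*Y**2 ↦ -2·1·0·1 = 0
  -3*Y*Z ↦ -3·1·0·0 = 0
  -Z**2 ↦ -1·1·1·0 = 0
Sum: F(9, 0, 0) = (-81) + (0) + (0) + (0) + (0) + (0) = -81.
Reducing mod 11: -81 ≡ 7 (mod 11).
Since F(a, b, c) ≡ 7 ≠ 0 (mod 11), P does NOT lie on the curve.


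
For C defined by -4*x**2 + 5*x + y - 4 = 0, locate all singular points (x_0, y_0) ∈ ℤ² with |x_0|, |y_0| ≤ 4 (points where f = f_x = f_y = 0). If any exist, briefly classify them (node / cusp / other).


No singular points in the scanned grid; C is smooth there.

Compute partial derivatives:
  f_x = 5 - 8*x.
  f_y = 1.
f_y = 1 is a nonzero constant, so f_y never vanishes: no point (x, y) can satisfy f = f_x = f_y = 0. In particular no (x, y) ∈ {−4, ..., 4}² is singular; the curve is smooth.


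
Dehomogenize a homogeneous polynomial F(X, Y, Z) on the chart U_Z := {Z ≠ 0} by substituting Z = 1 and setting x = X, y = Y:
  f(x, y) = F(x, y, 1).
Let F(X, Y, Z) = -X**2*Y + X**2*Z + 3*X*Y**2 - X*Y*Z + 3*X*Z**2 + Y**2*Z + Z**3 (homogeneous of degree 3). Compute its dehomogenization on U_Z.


f(x, y) = -x**2*y + x**2 + 3*x*y**2 - x*y + 3*x + y**2 + 1

On U_Z we set Z = 1. Each monomial c·X^i·Y^j·Z^k in F becomes c·x^i·y^j·1^k = c·x^i·y^j.
Substituting Z = 1: F(X, Y, 1) = -x**2*y + x**2 + 3*x*y**2 - x*y + 3*x + y**2 + 1.
Note: deg(f) ≤ deg(F) = 3; strict inequality happens when F is divisible by Z (lost terms).


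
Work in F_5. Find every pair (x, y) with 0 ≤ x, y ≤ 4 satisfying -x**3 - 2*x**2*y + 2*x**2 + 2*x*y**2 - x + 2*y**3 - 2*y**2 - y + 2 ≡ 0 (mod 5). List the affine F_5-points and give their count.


Affine F_5-points: {(0, 3), (2, 0), (2, 1), (2, 3), (3, 0), (4, 2), (4, 3)}; count = 7.

For each of the 25 pairs (x, y) ∈ F_5², evaluate f(x, y) mod 5. Record the zeros.
  x = 0: [0↦2, 1↦1, 2↦3, 3↦0, 4↦4]  zeros at y ∈ {3}
  x = 1: [0↦2, 1↦1, 2↦2, 3↦2, 4↦3]  zeros at y ∈ ∅
  x = 2: [0↦0, 1↦0, 2↦1, 3↦0, 4↦4]  zeros at y ∈ {0, 1, 3}
  x = 3: [0↦0, 1↦2, 2↦4, 3↦3, 4↦1]  zeros at y ∈ {0}
  x = 4: [0↦1, 1↦1, 2↦0, 3↦0, 4↦3]  zeros at y ∈ {2, 3}
Collecting zeros: affine points = {(0, 3), (2, 0), (2, 1), (2, 3), (3, 0), (4, 2), (4, 3)}.
Total count |C(F_5)_aff| = 7.


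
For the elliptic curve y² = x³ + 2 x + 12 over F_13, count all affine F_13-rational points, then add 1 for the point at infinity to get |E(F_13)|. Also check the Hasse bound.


Affine points = {(0, 5), (0, 8), (5, 2), (5, 11), (11, 0), (12, 3), (12, 10)}; affine count = 7; |E(F_13)| = 8.

Discriminant check: Δ ∝ 4a³ + 27b² = 4·2³ + 27·12² = 4·8 + 27·144 ≡ 7 (mod 13). Nonzero ⇒ E is nonsingular.
For each x ∈ F_13, compute rhs = x³ + 2·x + 12 mod 13, then count y ∈ F_13 with y² ≡ rhs.
  x = 0: rhs = 12, matching y values: 5, 8 (2 points).
  x = 1: rhs = 2, matching y values: none (0 points).
  x = 2: rhs = 11, matching y values: none (0 points).
  x = 3: rhs = 6, matching y values: none (0 points).
  x = 4: rhs = 6, matching y values: none (0 points).
  x = 5: rhs = 4, matching y values: 2, 11 (2 points).
  x = 6: rhs = 6, matching y values: none (0 points).
  x = 7: rhs = 5, matching y values: none (0 points).
  x = 8: rhs = 7, matching y values: none (0 points).
  x = 9: rhs = 5, matching y values: none (0 points).
  x = 10: rhs = 5, matching y values: none (0 points).
  x = 11: rhs = 0, matching y values: 0 (1 points).
  x = 12: rhs = 9, matching y values: 3, 10 (2 points).
Total affine count: 7.
Full point count |E(F_13)| = 7 + 1 = 8.
Hasse bound: |8 − (13+1)| = |-6| = 6 ≤ 2√13 ≈ 7.2111 ✓.


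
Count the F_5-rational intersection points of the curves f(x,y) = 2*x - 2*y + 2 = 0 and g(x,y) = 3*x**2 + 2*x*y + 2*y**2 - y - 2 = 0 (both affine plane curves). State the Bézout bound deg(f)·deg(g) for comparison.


Common zeros: ∅; count = 0; Bézout bound = 2.

deg(f) = 1, deg(g) = 2, so Bézout bound = 2.
Scan x ∈ F_5. For each x, list the y ∈ F_5 with f(x, y) ≡ 0 and those with g(x, y) ≡ 0 (mod 5); the common zeros in that column are the intersection.
  x = 0: f ≡ 0 at y ∈ {1}; g ≡ 0 at y ∈ ∅; common: ∅.
  x = 1: f ≡ 0 at y ∈ {2}; g ≡ 0 at y ∈ ∅; common: ∅.
  x = 2: f ≡ 0 at y ∈ {3}; g ≡ 0 at y ∈ {0, 1}; common: ∅.
  x = 3: f ≡ 0 at y ∈ {4}; g ≡ 0 at y ∈ {0}; common: ∅.
  x = 4: f ≡ 0 at y ∈ {0}; g ≡ 0 at y ∈ {1, 3}; common: ∅.
Collecting: common zeros = ∅, so the count is 0.
Comparison with the Bézout bound: 0 ≤ 2 = deg(f)·deg(g), as expected for curves with no common component (the affine F_5-count falls short of the bound because intersections may lie at infinity, over extension fields, or carry multiplicity).


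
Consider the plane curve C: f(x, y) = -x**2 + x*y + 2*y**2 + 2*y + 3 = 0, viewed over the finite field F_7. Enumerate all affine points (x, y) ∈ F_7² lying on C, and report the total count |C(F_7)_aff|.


Affine F_7-points: {(0, 1), (0, 5), (1, 1), (4, 2), (5, 2), (5, 5)}; count = 6.

For each of the 49 pairs (x, y) ∈ F_7², evaluate f(x, y) mod 7. Record the zeros.
  x = 0: [0↦3, 1↦0, 2↦1, 3↦6, 4↦1, 5↦0, 6↦3]  zeros at y ∈ {1, 5}
  x = 1: [0↦2, 1↦0, 2↦2, 3↦1, 4↦4, 5↦4, 6↦1]  zeros at y ∈ {1}
  x = 2: [0↦6, 1↦5, 2↦1, 3↦1, 4↦5, 5↦6, 6↦4]  zeros at y ∈ ∅
  x = 3: [0↦1, 1↦1, 2↦5, 3↦6, 4↦4, 5↦6, 6↦5]  zeros at y ∈ ∅
  x = 4: [0↦1, 1↦2, 2↦0, 3↦2, 4↦1, 5↦4, 6↦4]  zeros at y ∈ {2}
  x = 5: [0↦6, 1↦1, 2↦0, 3↦3, 4↦3, 5↦0, 6↦1]  zeros at y ∈ {2, 5}
  x = 6: [0↦2, 1↦5, 2↦5, 3↦2, 4↦3, 5↦1, 6↦3]  zeros at y ∈ ∅
Collecting zeros: affine points = {(0, 1), (0, 5), (1, 1), (4, 2), (5, 2), (5, 5)}.
Total count |C(F_7)_aff| = 6.


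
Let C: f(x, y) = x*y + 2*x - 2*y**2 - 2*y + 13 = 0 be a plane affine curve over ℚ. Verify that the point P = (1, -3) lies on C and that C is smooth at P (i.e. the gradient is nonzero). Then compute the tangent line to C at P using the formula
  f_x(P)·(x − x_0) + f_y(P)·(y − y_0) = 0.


Tangent line at P: -x + 11*y + 34 = 0.

Step 1: f(1, -3) = 0, so P lies on C.
Step 2: partial derivatives
  f_x(x, y) = y + 2, f_y(x, y) = x - 4*y - 2.
  f_x(P) = -1, f_y(P) = 11 (gradient nonzero, so P is smooth).
Step 3: tangent line at P: -1·(x − 1) + 11·(y − -3) = 0.
Expanding: -x + 11*y + 34 = 0.


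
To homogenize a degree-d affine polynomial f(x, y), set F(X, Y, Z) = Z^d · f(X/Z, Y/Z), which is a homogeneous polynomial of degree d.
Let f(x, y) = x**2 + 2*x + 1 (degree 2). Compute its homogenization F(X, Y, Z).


F(X, Y, Z) = X**2 + 2*X*Z + Z**2

deg(f) = 2.
Substitute x = X/Z, y = Y/Z into f, then multiply by Z^2.
  monomial 1·x^2·y^0 ↦ 1·X^2·Y^0·Z^0.
  monomial 2·x^1·y^0 ↦ 2·X^1·Y^0·Z^1.
  monomial 1·x^0·y^0 ↦ 1·X^0·Y^0·Z^2.
Collecting: F(X, Y, Z) = X**2 + 2*X*Z + Z**2.


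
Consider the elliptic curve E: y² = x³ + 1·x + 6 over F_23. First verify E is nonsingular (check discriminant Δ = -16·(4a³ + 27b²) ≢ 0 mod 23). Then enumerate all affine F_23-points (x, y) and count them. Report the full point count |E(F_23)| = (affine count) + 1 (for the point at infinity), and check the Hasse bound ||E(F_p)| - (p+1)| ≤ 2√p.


Affine points = {(0, 11), (0, 12), (1, 10), (1, 13), (2, 4), (2, 19), (3, 6), (3, 17), (9, 10), (9, 13), (10, 2), (10, 21), (13, 10), (13, 13), (14, 2), (14, 21), (16, 1), (16, 22), (22, 2), (22, 21)}; affine count = 20; |E(F_23)| = 21.

Discriminant check: Δ ∝ 4a³ + 27b² = 4·1³ + 27·6² = 4·1 + 27·36 ≡ 10 (mod 23). Nonzero ⇒ E is nonsingular.
For each x ∈ F_23, compute rhs = x³ + 1·x + 6 mod 23, then count y ∈ F_23 with y² ≡ rhs.
  x = 0: rhs = 6, matching y values: 11, 12 (2 points).
  x = 1: rhs = 8, matching y values: 10, 13 (2 points).
  x = 2: rhs = 16, matching y values: 4, 19 (2 points).
  x = 3: rhs = 13, matching y values: 6, 17 (2 points).
  x = 4: rhs = 5, matching y values: none (0 points).
  x = 5: rhs = 21, matching y values: none (0 points).
  x = 6: rhs = 21, matching y values: none (0 points).
  x = 7: rhs = 11, matching y values: none (0 points).
  x = 8: rhs = 20, matching y values: none (0 points).
  x = 9: rhs = 8, matching y values: 10, 13 (2 points).
  x = 10: rhs = 4, matching y values: 2, 21 (2 points).
  x = 11: rhs = 14, matching y values: none (0 points).
  x = 12: rhs = 21, matching y values: none (0 points).
  x = 13: rhs = 8, matching y values: 10, 13 (2 points).
  x = 14: rhs = 4, matching y values: 2, 21 (2 points).
  x = 15: rhs = 15, matching y values: none (0 points).
  x = 16: rhs = 1, matching y values: 1, 22 (2 points).
  x = 17: rhs = 14, matching y values: none (0 points).
  x = 18: rhs = 14, matching y values: none (0 points).
  x = 19: rhs = 7, matching y values: none (0 points).
  x = 20: rhs = 22, matching y values: none (0 points).
  x = 21: rhs = 19, matching y values: none (0 points).
  x = 22: rhs = 4, matching y values: 2, 21 (2 points).
Total affine count: 20.
Full point count |E(F_23)| = 20 + 1 = 21.
Hasse bound: |21 − (23+1)| = |-3| = 3 ≤ 2√23 ≈ 9.5917 ✓.


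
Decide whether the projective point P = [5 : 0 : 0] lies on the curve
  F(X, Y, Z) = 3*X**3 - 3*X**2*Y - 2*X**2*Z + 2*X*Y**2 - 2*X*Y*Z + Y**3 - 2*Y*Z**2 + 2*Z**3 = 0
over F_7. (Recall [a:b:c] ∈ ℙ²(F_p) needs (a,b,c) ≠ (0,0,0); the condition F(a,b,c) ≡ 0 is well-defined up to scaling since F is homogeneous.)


F(5,0,0) ≡ 4 (mod 7); P is NOT on the curve.

Evaluate F(5, 0, 0) term-by-term (mod 7).
  3*X**3 ↦ 3·125·1·1 = 375
  -3*X**2*Y ↦ -3·25·0·1 = 0
  -2*X**2*Z ↦ -2·25·1·0 = 0
  2*X*Y**2 ↦ 2·5·0·1 = 0
  -2*X*Y*Z ↦ -2·5·0·0 = 0
  Y**3 ↦ 1·1·0·1 = 0
  -2*Y*Z**2 ↦ -2·1·0·0 = 0
  2*Z**3 ↦ 2·1·1·0 = 0
Sum: F(5, 0, 0) = (375) + (0) + (0) + (0) + (0) + (0) + (0) + (0) = 375.
Reducing mod 7: 375 ≡ 4 (mod 7).
Since F(a, b, c) ≡ 4 ≠ 0 (mod 7), P does NOT lie on the curve.


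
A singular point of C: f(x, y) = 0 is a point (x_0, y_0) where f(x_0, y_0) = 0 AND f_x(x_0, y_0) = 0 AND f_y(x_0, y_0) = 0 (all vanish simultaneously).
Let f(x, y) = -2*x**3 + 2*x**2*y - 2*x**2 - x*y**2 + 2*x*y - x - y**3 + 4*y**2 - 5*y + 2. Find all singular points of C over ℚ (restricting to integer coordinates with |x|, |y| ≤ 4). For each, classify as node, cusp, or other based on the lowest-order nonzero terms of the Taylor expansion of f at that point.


Singular points: {(0, 1)}; classification: cusp.

Compute partial derivatives:
  f_x = -6*x**2 + 4*x*y - 4*x - y**2 + 2*y - 1.
  f_y = 2*x**2 - 2*x*y + 2*x - 3*y**2 + 8*y - 5.
Scan x_0 ∈ {−4, ..., 4}. For each x_0, f_y(x_0, y) is a polynomial in y; find its integer roots y ∈ {−4, ..., 4}, then test f_x and f at those candidates.
  x = -4: f_y(-4, y) = -3*y**2 + 16*y + 19; vanishes at y ∈ {-1}. (-4, -1): f_x = -68 ≠ 0.
  x = -3: f_y(-3, y) = -3*y**2 + 14*y + 7; no integer root y with |y| ≤ 4.
  x = -2: f_y(-2, y) = -3*y**2 + 12*y - 1; no integer root y with |y| ≤ 4.
  x = -1: f_y(-1, y) = -3*y**2 + 10*y - 5; no integer root y with |y| ≤ 4.
  x = 0: f_y(0, y) = -3*y**2 + 8*y - 5; vanishes at y ∈ {1}. (0, 1): f_x = 0, f = 0 — SINGULAR.
  x = 1: f_y(1, y) = -3*y**2 + 6*y - 1; no integer root y with |y| ≤ 4.
  x = 2: f_y(2, y) = -3*y**2 + 4*y + 7; vanishes at y ∈ {-1}. (2, -1): f_x = -44 ≠ 0.
  x = 3: f_y(3, y) = -3*y**2 + 2*y + 19; no integer root y with |y| ≤ 4.
  x = 4: f_y(4, y) = 35 - 3*y**2; no integer root y with |y| ≤ 4.
Only singular point on the grid: (0, 1).
Classify: substitute x = 0 + u, y = 1 + v and expand: f = -2*u**3 + 2*u**2*v - u*v**2 - v**3 + v**2.
No constant or linear terms (consistent with a singular point). Quadratic part: v**2. Cubic part: -2*u**3 + 2*u**2*v - u*v**2 - v**3.
The quadratic part v**2 is a perfect square, so there is a single (double) tangent line v = 0, i.e. y = 1. Restricting the cubic part to that line (v = 0) leaves -2*u**3 ≠ 0, so f is not divisible by v and the branch is v² ≈ 2*u**3 to lowest order — this is a cusp.
Classification: cusp.


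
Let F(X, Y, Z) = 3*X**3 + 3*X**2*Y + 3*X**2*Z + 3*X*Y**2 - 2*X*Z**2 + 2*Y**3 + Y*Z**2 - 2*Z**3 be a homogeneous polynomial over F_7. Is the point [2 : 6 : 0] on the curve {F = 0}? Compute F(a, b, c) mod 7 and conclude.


F(2,6,0) ≡ 2 (mod 7); P is NOT on the curve.

Evaluate F(2, 6, 0) term-by-term (mod 7).
  3*X**3 ↦ 3·8·1·1 = 24
  3*X**2*Y ↦ 3·4·6·1 = 72
  3*X**2*Z ↦ 3·4·1·0 = 0
  3*X*Y**2 ↦ 3·2·36·1 = 216
  -2*X*Z**2 ↦ -2·2·1·0 = 0
  2*Y**3 ↦ 2·1·216·1 = 432
  Y*Z**2 ↦ 1·1·6·0 = 0
  -2*Z**3 ↦ -2·1·1·0 = 0
Sum: F(2, 6, 0) = (24) + (72) + (0) + (216) + (0) + (432) + (0) + (0) = 744.
Reducing mod 7: 744 ≡ 2 (mod 7).
Since F(a, b, c) ≡ 2 ≠ 0 (mod 7), P does NOT lie on the curve.


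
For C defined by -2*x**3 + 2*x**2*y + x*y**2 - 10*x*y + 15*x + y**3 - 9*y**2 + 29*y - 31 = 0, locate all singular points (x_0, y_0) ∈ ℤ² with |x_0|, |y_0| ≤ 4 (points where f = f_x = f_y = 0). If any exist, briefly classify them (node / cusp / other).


Singular points: {(1, 3)}; classification: cusp.

Compute partial derivatives:
  f_x = -6*x**2 + 4*x*y + y**2 - 10*y + 15.
  f_y = 2*x**2 + 2*x*y - 10*x + 3*y**2 - 18*y + 29.
Scan x_0 ∈ {−4, ..., 4}. For each x_0, f_y(x_0, y) is a polynomial in y; find its integer roots y ∈ {−4, ..., 4}, then test f_x and f at those candidates.
  x = -4: f_y(-4, y) = 3*y**2 - 26*y + 101; no integer root y with |y| ≤ 4.
  x = -3: f_y(-3, y) = 3*y**2 - 24*y + 77; no integer root y with |y| ≤ 4.
  x = -2: f_y(-2, y) = 3*y**2 - 22*y + 57; no integer root y with |y| ≤ 4.
  x = -1: f_y(-1, y) = 3*y**2 - 20*y + 41; no integer root y with |y| ≤ 4.
  x = 0: f_y(0, y) = 3*y**2 - 18*y + 29; no integer root y with |y| ≤ 4.
  x = 1: f_y(1, y) = 3*y**2 - 16*y + 21; vanishes at y ∈ {3}. (1, 3): f_x = 0, f = 0 — SINGULAR.
  x = 2: f_y(2, y) = 3*y**2 - 14*y + 17; no integer root y with |y| ≤ 4.
  x = 3: f_y(3, y) = 3*y**2 - 12*y + 17; no integer root y with |y| ≤ 4.
  x = 4: f_y(4, y) = 3*y**2 - 10*y + 21; no integer root y with |y| ≤ 4.
Only singular point on the grid: (1, 3).
Classify: substitute x = 1 + u, y = 3 + v and expand: f = -2*u**3 + 2*u**2*v + u*v**2 + v**3 + v**2.
No constant or linear terms (consistent with a singular point). Quadratic part: v**2. Cubic part: -2*u**3 + 2*u**2*v + u*v**2 + v**3.
The quadratic part v**2 is a perfect square, so there is a single (double) tangent line v = 0, i.e. y = 3. Restricting the cubic part to that line (v = 0) leaves -2*u**3 ≠ 0, so f is not divisible by v and the branch is v² ≈ 2*u**3 to lowest order — this is a cusp.
Classification: cusp.


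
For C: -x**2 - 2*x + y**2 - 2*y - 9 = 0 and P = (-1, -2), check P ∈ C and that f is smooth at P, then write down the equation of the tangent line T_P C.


Tangent line at P: -6*y - 12 = 0.

Step 1: f(-1, -2) = 0, so P lies on C.
Step 2: partial derivatives
  f_x(x, y) = -2*x - 2, f_y(x, y) = 2*y - 2.
  f_x(P) = 0, f_y(P) = -6 (gradient nonzero, so P is smooth).
Step 3: tangent line at P: 0·(x − -1) + -6·(y − -2) = 0.
Expanding: -6*y - 12 = 0.


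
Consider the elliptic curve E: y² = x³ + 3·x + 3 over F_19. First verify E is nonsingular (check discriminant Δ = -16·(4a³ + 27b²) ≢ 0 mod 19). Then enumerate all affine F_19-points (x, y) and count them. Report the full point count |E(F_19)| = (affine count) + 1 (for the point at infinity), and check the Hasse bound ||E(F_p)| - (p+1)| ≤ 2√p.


Affine points = {(1, 8), (1, 11), (2, 6), (2, 13), (3, 1), (3, 18), (6, 3), (6, 16), (7, 5), (7, 14), (8, 8), (8, 11), (10, 8), (10, 11), (12, 0), (13, 4), (13, 15), (16, 9), (16, 10)}; affine count = 19; |E(F_19)| = 20.

Discriminant check: Δ ∝ 4a³ + 27b² = 4·3³ + 27·3² = 4·27 + 27·9 ≡ 9 (mod 19). Nonzero ⇒ E is nonsingular.
For each x ∈ F_19, compute rhs = x³ + 3·x + 3 mod 19, then count y ∈ F_19 with y² ≡ rhs.
  x = 0: rhs = 3, matching y values: none (0 points).
  x = 1: rhs = 7, matching y values: 8, 11 (2 points).
  x = 2: rhs = 17, matching y values: 6, 13 (2 points).
  x = 3: rhs = 1, matching y values: 1, 18 (2 points).
  x = 4: rhs = 3, matching y values: none (0 points).
  x = 5: rhs = 10, matching y values: none (0 points).
  x = 6: rhs = 9, matching y values: 3, 16 (2 points).
  x = 7: rhs = 6, matching y values: 5, 14 (2 points).
  x = 8: rhs = 7, matching y values: 8, 11 (2 points).
  x = 9: rhs = 18, matching y values: none (0 points).
  x = 10: rhs = 7, matching y values: 8, 11 (2 points).
  x = 11: rhs = 18, matching y values: none (0 points).
  x = 12: rhs = 0, matching y values: 0 (1 points).
  x = 13: rhs = 16, matching y values: 4, 15 (2 points).
  x = 14: rhs = 15, matching y values: none (0 points).
  x = 15: rhs = 3, matching y values: none (0 points).
  x = 16: rhs = 5, matching y values: 9, 10 (2 points).
  x = 17: rhs = 8, matching y values: none (0 points).
  x = 18: rhs = 18, matching y values: none (0 points).
Total affine count: 19.
Full point count |E(F_19)| = 19 + 1 = 20.
Hasse bound: |20 − (19+1)| = |0| = 0 ≤ 2√19 ≈ 8.7178 ✓.


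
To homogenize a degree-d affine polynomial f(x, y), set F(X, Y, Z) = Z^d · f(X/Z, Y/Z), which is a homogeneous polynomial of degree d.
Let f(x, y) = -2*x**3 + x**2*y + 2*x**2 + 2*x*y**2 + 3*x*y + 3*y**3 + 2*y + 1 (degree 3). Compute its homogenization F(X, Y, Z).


F(X, Y, Z) = -2*X**3 + X**2*Y + 2*X**2*Z + 2*X*Y**2 + 3*X*Y*Z + 3*Y**3 + 2*Y*Z**2 + Z**3

deg(f) = 3.
Substitute x = X/Z, y = Y/Z into f, then multiply by Z^3.
  monomial -2·x^3·y^0 ↦ -2·X^3·Y^0·Z^0.
  monomial 1·x^2·y^1 ↦ 1·X^2·Y^1·Z^0.
  monomial 2·x^2·y^0 ↦ 2·X^2·Y^0·Z^1.
  monomial 2·x^1·y^2 ↦ 2·X^1·Y^2·Z^0.
  monomial 3·x^1·y^1 ↦ 3·X^1·Y^1·Z^1.
  monomial 3·x^0·y^3 ↦ 3·X^0·Y^3·Z^0.
  monomial 2·x^0·y^1 ↦ 2·X^0·Y^1·Z^2.
  monomial 1·x^0·y^0 ↦ 1·X^0·Y^0·Z^3.
Collecting: F(X, Y, Z) = -2*X**3 + X**2*Y + 2*X**2*Z + 2*X*Y**2 + 3*X*Y*Z + 3*Y**3 + 2*Y*Z**2 + Z**3.


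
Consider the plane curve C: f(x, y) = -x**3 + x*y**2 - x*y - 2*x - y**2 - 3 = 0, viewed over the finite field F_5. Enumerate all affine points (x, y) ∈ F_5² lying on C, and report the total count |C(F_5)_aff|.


Affine F_5-points: {(1, 4), (2, 0), (2, 2), (4, 0), (4, 3)}; count = 5.

For each of the 25 pairs (x, y) ∈ F_5², evaluate f(x, y) mod 5. Record the zeros.
  x = 0: [0↦2, 1↦1, 2↦3, 3↦3, 4↦1]  zeros at y ∈ ∅
  x = 1: [0↦4, 1↦3, 2↦2, 3↦1, 4↦0]  zeros at y ∈ {4}
  x = 2: [0↦0, 1↦4, 2↦0, 3↦3, 4↦3]  zeros at y ∈ {0, 2}
  x = 3: [0↦4, 1↦3, 2↦1, 3↦3, 4↦4]  zeros at y ∈ ∅
  x = 4: [0↦0, 1↦4, 2↦4, 3↦0, 4↦2]  zeros at y ∈ {0, 3}
Collecting zeros: affine points = {(1, 4), (2, 0), (2, 2), (4, 0), (4, 3)}.
Total count |C(F_5)_aff| = 5.


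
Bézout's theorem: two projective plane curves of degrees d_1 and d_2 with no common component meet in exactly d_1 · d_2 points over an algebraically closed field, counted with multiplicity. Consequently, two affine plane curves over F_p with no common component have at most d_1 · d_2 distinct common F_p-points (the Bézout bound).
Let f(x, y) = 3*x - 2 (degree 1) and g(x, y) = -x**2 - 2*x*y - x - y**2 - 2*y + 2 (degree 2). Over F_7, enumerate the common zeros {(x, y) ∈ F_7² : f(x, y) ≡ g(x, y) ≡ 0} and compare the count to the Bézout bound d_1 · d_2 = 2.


Common zeros: ∅; count = 0; Bézout bound = 2.

deg(f) = 1, deg(g) = 2, so Bézout bound = 2.
Scan x ∈ F_7. For each x, list the y ∈ F_7 with f(x, y) ≡ 0 and those with g(x, y) ≡ 0 (mod 7); the common zeros in that column are the intersection.
  x = 0: f ≡ 0 at y ∈ ∅; g ≡ 0 at y ∈ ∅; common: ∅.
  x = 1: f ≡ 0 at y ∈ ∅; g ≡ 0 at y ∈ {0, 3}; common: ∅.
  x = 2: f ≡ 0 at y ∈ ∅; g ≡ 0 at y ∈ ∅; common: ∅.
  x = 3: f ≡ 0 at y ∈ {0, 1, 2, 3, 4, 5, 6}; g ≡ 0 at y ∈ ∅; common: ∅.
  x = 4: f ≡ 0 at y ∈ ∅; g ≡ 0 at y ∈ {2}; common: ∅.
  x = 5: f ≡ 0 at y ∈ ∅; g ≡ 0 at y ∈ {0, 2}; common: ∅.
  x = 6: f ≡ 0 at y ∈ ∅; g ≡ 0 at y ∈ {3, 4}; common: ∅.
Collecting: common zeros = ∅, so the count is 0.
Comparison with the Bézout bound: 0 ≤ 2 = deg(f)·deg(g), as expected for curves with no common component (the affine F_7-count falls short of the bound because intersections may lie at infinity, over extension fields, or carry multiplicity).


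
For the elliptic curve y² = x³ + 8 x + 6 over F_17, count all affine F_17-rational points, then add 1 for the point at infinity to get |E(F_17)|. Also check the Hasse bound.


Affine points = {(1, 7), (1, 10), (2, 8), (2, 9), (4, 0), (5, 1), (5, 16), (6, 7), (6, 10), (8, 2), (8, 15), (9, 5), (9, 12), (10, 7), (10, 10), (15, 4), (15, 13)}; affine count = 17; |E(F_17)| = 18.

Discriminant check: Δ ∝ 4a³ + 27b² = 4·8³ + 27·6² = 4·512 + 27·36 ≡ 11 (mod 17). Nonzero ⇒ E is nonsingular.
For each x ∈ F_17, compute rhs = x³ + 8·x + 6 mod 17, then count y ∈ F_17 with y² ≡ rhs.
  x = 0: rhs = 6, matching y values: none (0 points).
  x = 1: rhs = 15, matching y values: 7, 10 (2 points).
  x = 2: rhs = 13, matching y values: 8, 9 (2 points).
  x = 3: rhs = 6, matching y values: none (0 points).
  x = 4: rhs = 0, matching y values: 0 (1 points).
  x = 5: rhs = 1, matching y values: 1, 16 (2 points).
  x = 6: rhs = 15, matching y values: 7, 10 (2 points).
  x = 7: rhs = 14, matching y values: none (0 points).
  x = 8: rhs = 4, matching y values: 2, 15 (2 points).
  x = 9: rhs = 8, matching y values: 5, 12 (2 points).
  x = 10: rhs = 15, matching y values: 7, 10 (2 points).
  x = 11: rhs = 14, matching y values: none (0 points).
  x = 12: rhs = 11, matching y values: none (0 points).
  x = 13: rhs = 12, matching y values: none (0 points).
  x = 14: rhs = 6, matching y values: none (0 points).
  x = 15: rhs = 16, matching y values: 4, 13 (2 points).
  x = 16: rhs = 14, matching y values: none (0 points).
Total affine count: 17.
Full point count |E(F_17)| = 17 + 1 = 18.
Hasse bound: |18 − (17+1)| = |0| = 0 ≤ 2√17 ≈ 8.2462 ✓.


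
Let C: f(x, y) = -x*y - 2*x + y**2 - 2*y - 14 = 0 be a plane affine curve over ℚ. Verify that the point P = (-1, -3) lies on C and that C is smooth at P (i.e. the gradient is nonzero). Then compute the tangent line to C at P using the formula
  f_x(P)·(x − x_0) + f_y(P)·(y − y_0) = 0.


Tangent line at P: x - 7*y - 20 = 0.

Step 1: f(-1, -3) = 0, so P lies on C.
Step 2: partial derivatives
  f_x(x, y) = -y - 2, f_y(x, y) = -x + 2*y - 2.
  f_x(P) = 1, f_y(P) = -7 (gradient nonzero, so P is smooth).
Step 3: tangent line at P: 1·(x − -1) + -7·(y − -3) = 0.
Expanding: x - 7*y - 20 = 0.


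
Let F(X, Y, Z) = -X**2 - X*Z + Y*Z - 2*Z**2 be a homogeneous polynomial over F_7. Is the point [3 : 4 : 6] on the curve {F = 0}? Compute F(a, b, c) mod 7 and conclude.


F(3,4,6) ≡ 2 (mod 7); P is NOT on the curve.

Evaluate F(3, 4, 6) term-by-term (mod 7).
  -X**2 ↦ -1·9·1·1 = -9
  -X*Z ↦ -1·3·1·6 = -18
  Y*Z ↦ 1·1·4·6 = 24
  -2*Z**2 ↦ -2·1·1·36 = -72
Sum: F(3, 4, 6) = (-9) + (-18) + (24) + (-72) = -75.
Reducing mod 7: -75 ≡ 2 (mod 7).
Since F(a, b, c) ≡ 2 ≠ 0 (mod 7), P does NOT lie on the curve.


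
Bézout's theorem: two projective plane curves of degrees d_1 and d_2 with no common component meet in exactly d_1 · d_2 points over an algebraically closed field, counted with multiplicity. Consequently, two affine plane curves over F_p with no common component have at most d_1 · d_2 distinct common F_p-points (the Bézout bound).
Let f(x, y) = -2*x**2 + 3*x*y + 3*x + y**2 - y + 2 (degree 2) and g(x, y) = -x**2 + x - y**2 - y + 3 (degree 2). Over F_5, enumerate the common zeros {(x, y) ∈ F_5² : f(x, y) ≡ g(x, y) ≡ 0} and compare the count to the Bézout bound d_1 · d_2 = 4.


Common zeros: ∅; count = 0; Bézout bound = 4.

deg(f) = 2, deg(g) = 2, so Bézout bound = 4.
Scan x ∈ F_5. For each x, list the y ∈ F_5 with f(x, y) ≡ 0 and those with g(x, y) ≡ 0 (mod 5); the common zeros in that column are the intersection.
  x = 0: f ≡ 0 at y ∈ ∅; g ≡ 0 at y ∈ ∅; common: ∅.
  x = 1: f ≡ 0 at y ∈ ∅; g ≡ 0 at y ∈ ∅; common: ∅.
  x = 2: f ≡ 0 at y ∈ {0}; g ≡ 0 at y ∈ {2}; common: ∅.
  x = 3: f ≡ 0 at y ∈ ∅; g ≡ 0 at y ∈ {1, 3}; common: ∅.
  x = 4: f ≡ 0 at y ∈ ∅; g ≡ 0 at y ∈ {2}; common: ∅.
Collecting: common zeros = ∅, so the count is 0.
Comparison with the Bézout bound: 0 ≤ 4 = deg(f)·deg(g), as expected for curves with no common component (the affine F_5-count falls short of the bound because intersections may lie at infinity, over extension fields, or carry multiplicity).


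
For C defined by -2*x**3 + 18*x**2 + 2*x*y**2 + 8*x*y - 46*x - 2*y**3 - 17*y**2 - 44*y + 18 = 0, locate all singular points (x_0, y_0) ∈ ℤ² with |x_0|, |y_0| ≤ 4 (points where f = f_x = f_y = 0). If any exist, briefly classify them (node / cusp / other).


Singular points: {(3, -2)}; classification: cusp.

Compute partial derivatives:
  f_x = -6*x**2 + 36*x + 2*y**2 + 8*y - 46.
  f_y = 4*x*y + 8*x - 6*y**2 - 34*y - 44.
Scan x_0 ∈ {−4, ..., 4}. For each x_0, f_y(x_0, y) is a polynomial in y; find its integer roots y ∈ {−4, ..., 4}, then test f_x and f at those candidates.
  x = -4: f_y(-4, y) = -6*y**2 - 50*y - 76; vanishes at y ∈ {-2}. (-4, -2): f_x = -294 ≠ 0.
  x = -3: f_y(-3, y) = -6*y**2 - 46*y - 68; vanishes at y ∈ {-2}. (-3, -2): f_x = -216 ≠ 0.
  x = -2: f_y(-2, y) = -6*y**2 - 42*y - 60; vanishes at y ∈ {-2}. (-2, -2): f_x = -150 ≠ 0.
  x = -1: f_y(-1, y) = -6*y**2 - 38*y - 52; vanishes at y ∈ {-2}. (-1, -2): f_x = -96 ≠ 0.
  x = 0: f_y(0, y) = -6*y**2 - 34*y - 44; vanishes at y ∈ {-2}. (0, -2): f_x = -54 ≠ 0.
  x = 1: f_y(1, y) = -6*y**2 - 30*y - 36; vanishes at y ∈ {-3, -2}. (1, -3): f_x = -22 ≠ 0; (1, -2): f_x = -24 ≠ 0.
  x = 2: f_y(2, y) = -6*y**2 - 26*y - 28; vanishes at y ∈ {-2}. (2, -2): f_x = -6 ≠ 0.
  x = 3: f_y(3, y) = -6*y**2 - 22*y - 20; vanishes at y ∈ {-2}. (3, -2): f_x = 0, f = 0 — SINGULAR.
  x = 4: f_y(4, y) = -6*y**2 - 18*y - 12; vanishes at y ∈ {-2, -1}. (4, -2): f_x = -6 ≠ 0; (4, -1): f_x = -4 ≠ 0.
Only singular point on the grid: (3, -2).
Classify: substitute x = 3 + u, y = -2 + v and expand: f = -2*u**3 + 2*u*v**2 - 2*v**3 + v**2.
No constant or linear terms (consistent with a singular point). Quadratic part: v**2. Cubic part: -2*u**3 + 2*u*v**2 - 2*v**3.
The quadratic part v**2 is a perfect square, so there is a single (double) tangent line v = 0, i.e. y = -2. Restricting the cubic part to that line (v = 0) leaves -2*u**3 ≠ 0, so f is not divisible by v and the branch is v² ≈ 2*u**3 to lowest order — this is a cusp.
Classification: cusp.


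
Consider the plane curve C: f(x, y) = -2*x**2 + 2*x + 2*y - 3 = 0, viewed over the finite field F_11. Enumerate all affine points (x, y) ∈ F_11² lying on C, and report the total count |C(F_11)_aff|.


Affine F_11-points: {(0, 7), (1, 7), (2, 9), (3, 2), (4, 8), (5, 5), (6, 4), (7, 5), (8, 8), (9, 2), (10, 9)}; count = 11.

For each of the 121 pairs (x, y) ∈ F_11², evaluate f(x, y) mod 11. Record the zeros.
  x = 0: [0↦8, 1↦10, 2↦1, 3↦3, 4↦5, 5↦7, 6↦9, 7↦0, 8↦2, 9↦4, 10↦6]  zeros at y ∈ {7}
  x = 1: [0↦8, 1↦10, 2↦1, 3↦3, 4↦5, 5↦7, 6↦9, 7↦0, 8↦2, 9↦4, 10↦6]  zeros at y ∈ {7}
  x = 2: [0↦4, 1↦6, 2↦8, 3↦10, 4↦1, 5↦3, 6↦5, 7↦7, 8↦9, 9↦0, 10↦2]  zeros at y ∈ {9}
  x = 3: [0↦7, 1↦9, 2↦0, 3↦2, 4↦4, 5↦6, 6↦8, 7↦10, 8↦1, 9↦3, 10↦5]  zeros at y ∈ {2}
  x = 4: [0↦6, 1↦8, 2↦10, 3↦1, 4↦3, 5↦5, 6↦7, 7↦9, 8↦0, 9↦2, 10↦4]  zeros at y ∈ {8}
  x = 5: [0↦1, 1↦3, 2↦5, 3↦7, 4↦9, 5↦0, 6↦2, 7↦4, 8↦6, 9↦8, 10↦10]  zeros at y ∈ {5}
  x = 6: [0↦3, 1↦5, 2↦7, 3↦9, 4↦0, 5↦2, 6↦4, 7↦6, 8↦8, 9↦10, 10↦1]  zeros at y ∈ {4}
  x = 7: [0↦1, 1↦3, 2↦5, 3↦7, 4↦9, 5↦0, 6↦2, 7↦4, 8↦6, 9↦8, 10↦10]  zeros at y ∈ {5}
  x = 8: [0↦6, 1↦8, 2↦10, 3↦1, 4↦3, 5↦5, 6↦7, 7↦9, 8↦0, 9↦2, 10↦4]  zeros at y ∈ {8}
  x = 9: [0↦7, 1↦9, 2↦0, 3↦2, 4↦4, 5↦6, 6↦8, 7↦10, 8↦1, 9↦3, 10↦5]  zeros at y ∈ {2}
  x = 10: [0↦4, 1↦6, 2↦8, 3↦10, 4↦1, 5↦3, 6↦5, 7↦7, 8↦9, 9↦0, 10↦2]  zeros at y ∈ {9}
Collecting zeros: affine points = {(0, 7), (1, 7), (2, 9), (3, 2), (4, 8), (5, 5), (6, 4), (7, 5), (8, 8), (9, 2), (10, 9)}.
Total count |C(F_11)_aff| = 11.


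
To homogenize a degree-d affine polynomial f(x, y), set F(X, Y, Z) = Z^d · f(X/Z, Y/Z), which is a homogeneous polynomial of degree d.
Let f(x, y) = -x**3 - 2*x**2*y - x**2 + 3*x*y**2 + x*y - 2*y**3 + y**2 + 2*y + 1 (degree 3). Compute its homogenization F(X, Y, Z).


F(X, Y, Z) = -X**3 - 2*X**2*Y - X**2*Z + 3*X*Y**2 + X*Y*Z - 2*Y**3 + Y**2*Z + 2*Y*Z**2 + Z**3

deg(f) = 3.
Substitute x = X/Z, y = Y/Z into f, then multiply by Z^3.
  monomial -1·x^3·y^0 ↦ -1·X^3·Y^0·Z^0.
  monomial -2·x^2·y^1 ↦ -2·X^2·Y^1·Z^0.
  monomial -1·x^2·y^0 ↦ -1·X^2·Y^0·Z^1.
  monomial 3·x^1·y^2 ↦ 3·X^1·Y^2·Z^0.
  monomial 1·x^1·y^1 ↦ 1·X^1·Y^1·Z^1.
  monomial -2·x^0·y^3 ↦ -2·X^0·Y^3·Z^0.
  monomial 1·x^0·y^2 ↦ 1·X^0·Y^2·Z^1.
  monomial 2·x^0·y^1 ↦ 2·X^0·Y^1·Z^2.
  monomial 1·x^0·y^0 ↦ 1·X^0·Y^0·Z^3.
Collecting: F(X, Y, Z) = -X**3 - 2*X**2*Y - X**2*Z + 3*X*Y**2 + X*Y*Z - 2*Y**3 + Y**2*Z + 2*Y*Z**2 + Z**3.


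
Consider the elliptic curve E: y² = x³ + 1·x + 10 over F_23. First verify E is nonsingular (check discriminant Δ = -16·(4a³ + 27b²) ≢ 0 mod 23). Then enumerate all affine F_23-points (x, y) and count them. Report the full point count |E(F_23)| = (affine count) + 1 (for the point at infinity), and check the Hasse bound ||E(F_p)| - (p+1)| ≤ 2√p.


Affine points = {(1, 9), (1, 14), (4, 3), (4, 20), (5, 5), (5, 18), (6, 5), (6, 18), (8, 1), (8, 22), (9, 9), (9, 14), (10, 10), (10, 13), (11, 8), (11, 15), (12, 5), (12, 18), (13, 9), (13, 14), (14, 10), (14, 13), (17, 8), (17, 15), (18, 8), (18, 15), (20, 7), (20, 16), (21, 0), (22, 10), (22, 13)}; affine count = 31; |E(F_23)| = 32.

Discriminant check: Δ ∝ 4a³ + 27b² = 4·1³ + 27·10² = 4·1 + 27·100 ≡ 13 (mod 23). Nonzero ⇒ E is nonsingular.
For each x ∈ F_23, compute rhs = x³ + 1·x + 10 mod 23, then count y ∈ F_23 with y² ≡ rhs.
  x = 0: rhs = 10, matching y values: none (0 points).
  x = 1: rhs = 12, matching y values: 9, 14 (2 points).
  x = 2: rhs = 20, matching y values: none (0 points).
  x = 3: rhs = 17, matching y values: none (0 points).
  x = 4: rhs = 9, matching y values: 3, 20 (2 points).
  x = 5: rhs = 2, matching y values: 5, 18 (2 points).
  x = 6: rhs = 2, matching y values: 5, 18 (2 points).
  x = 7: rhs = 15, matching y values: none (0 points).
  x = 8: rhs = 1, matching y values: 1, 22 (2 points).
  x = 9: rhs = 12, matching y values: 9, 14 (2 points).
  x = 10: rhs = 8, matching y values: 10, 13 (2 points).
  x = 11: rhs = 18, matching y values: 8, 15 (2 points).
  x = 12: rhs = 2, matching y values: 5, 18 (2 points).
  x = 13: rhs = 12, matching y values: 9, 14 (2 points).
  x = 14: rhs = 8, matching y values: 10, 13 (2 points).
  x = 15: rhs = 19, matching y values: none (0 points).
  x = 16: rhs = 5, matching y values: none (0 points).
  x = 17: rhs = 18, matching y values: 8, 15 (2 points).
  x = 18: rhs = 18, matching y values: 8, 15 (2 points).
  x = 19: rhs = 11, matching y values: none (0 points).
  x = 20: rhs = 3, matching y values: 7, 16 (2 points).
  x = 21: rhs = 0, matching y values: 0 (1 points).
  x = 22: rhs = 8, matching y values: 10, 13 (2 points).
Total affine count: 31.
Full point count |E(F_23)| = 31 + 1 = 32.
Hasse bound: |32 − (23+1)| = |8| = 8 ≤ 2√23 ≈ 9.5917 ✓.


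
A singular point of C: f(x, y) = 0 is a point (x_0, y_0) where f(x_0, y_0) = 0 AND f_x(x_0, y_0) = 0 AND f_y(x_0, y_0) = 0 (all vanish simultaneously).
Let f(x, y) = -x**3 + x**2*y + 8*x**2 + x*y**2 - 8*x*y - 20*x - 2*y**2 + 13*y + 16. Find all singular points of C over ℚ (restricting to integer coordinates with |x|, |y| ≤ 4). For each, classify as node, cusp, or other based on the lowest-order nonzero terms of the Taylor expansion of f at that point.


Singular points: {(3, 1)}; classification: cusp.

Compute partial derivatives:
  f_x = -3*x**2 + 2*x*y + 16*x + y**2 - 8*y - 20.
  f_y = x**2 + 2*x*y - 8*x - 4*y + 13.
Scan x_0 ∈ {−4, ..., 4}. For each x_0, f_y(x_0, y) is a polynomial in y; find its integer roots y ∈ {−4, ..., 4}, then test f_x and f at those candidates.
  x = -4: f_y(-4, y) = 61 - 12*y; no integer root y with |y| ≤ 4.
  x = -3: f_y(-3, y) = 46 - 10*y; no integer root y with |y| ≤ 4.
  x = -2: f_y(-2, y) = 33 - 8*y; no integer root y with |y| ≤ 4.
  x = -1: f_y(-1, y) = 22 - 6*y; no integer root y with |y| ≤ 4.
  x = 0: f_y(0, y) = 13 - 4*y; no integer root y with |y| ≤ 4.
  x = 1: f_y(1, y) = 6 - 2*y; vanishes at y ∈ {3}. (1, 3): f_x = -16 ≠ 0.
  x = 2: f_y(2, y) = 1; no integer root y with |y| ≤ 4.
  x = 3: f_y(3, y) = 2*y - 2; vanishes at y ∈ {1}. (3, 1): f_x = 0, f = 0 — SINGULAR.
  x = 4: f_y(4, y) = 4*y - 3; no integer root y with |y| ≤ 4.
Only singular point on the grid: (3, 1).
Classify: substitute x = 3 + u, y = 1 + v and expand: f = -u**3 + u**2*v + u*v**2 + v**2.
No constant or linear terms (consistent with a singular point). Quadratic part: v**2. Cubic part: -u**3 + u**2*v + u*v**2.
The quadratic part v**2 is a perfect square, so there is a single (double) tangent line v = 0, i.e. y = 1. Restricting the cubic part to that line (v = 0) leaves -u**3 ≠ 0, so f is not divisible by v and the branch is v² ≈ u**3 to lowest order — this is a cusp.
Classification: cusp.


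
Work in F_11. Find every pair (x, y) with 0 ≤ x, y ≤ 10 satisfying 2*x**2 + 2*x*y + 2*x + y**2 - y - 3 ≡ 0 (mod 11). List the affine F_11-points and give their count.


Affine F_11-points: {(4, 2)}; count = 1.

For each of the 121 pairs (x, y) ∈ F_11², evaluate f(x, y) mod 11. Record the zeros.
  x = 0: [0↦8, 1↦8, 2↦10, 3↦3, 4↦9, 5↦6, 6↦5, 7↦6, 8↦9, 9↦3, 10↦10]  zeros at y ∈ ∅
  x = 1: [0↦1, 1↦3, 2↦7, 3↦2, 4↦10, 5↦9, 6↦10, 7↦2, 8↦7, 9↦3, 10↦1]  zeros at y ∈ ∅
  x = 2: [0↦9, 1↦2, 2↦8, 3↦5, 4↦4, 5↦5, 6↦8, 7↦2, 8↦9, 9↦7, 10↦7]  zeros at y ∈ ∅
  x = 3: [0↦10, 1↦5, 2↦2, 3↦1, 4↦2, 5↦5, 6↦10, 7↦6, 8↦4, 9↦4, 10↦6]  zeros at y ∈ ∅
  x = 4: [0↦4, 1↦1, 2↦0, 3↦1, 4↦4, 5↦9, 6↦5, 7↦3, 8↦3, 9↦5, 10↦9]  zeros at y ∈ {2}
  x = 5: [0↦2, 1↦1, 2↦2, 3↦5, 4↦10, 5↦6, 6↦4, 7↦4, 8↦6, 9↦10, 10↦5]  zeros at y ∈ ∅
  x = 6: [0↦4, 1↦5, 2↦8, 3↦2, 4↦9, 5↦7, 6↦7, 7↦9, 8↦2, 9↦8, 10↦5]  zeros at y ∈ ∅
  x = 7: [0↦10, 1↦2, 2↦7, 3↦3, 4↦1, 5↦1, 6↦3, 7↦7, 8↦2, 9↦10, 10↦9]  zeros at y ∈ ∅
  x = 8: [0↦9, 1↦3, 2↦10, 3↦8, 4↦8, 5↦10, 6↦3, 7↦9, 8↦6, 9↦5, 10↦6]  zeros at y ∈ ∅
  x = 9: [0↦1, 1↦8, 2↦6, 3↦6, 4↦8, 5↦1, 6↦7, 7↦4, 8↦3, 9↦4, 10↦7]  zeros at y ∈ ∅
  x = 10: [0↦8, 1↦6, 2↦6, 3↦8, 4↦1, 5↦7, 6↦4, 7↦3, 8↦4, 9↦7, 10↦1]  zeros at y ∈ ∅
Collecting zeros: affine points = {(4, 2)}.
Total count |C(F_11)_aff| = 1.


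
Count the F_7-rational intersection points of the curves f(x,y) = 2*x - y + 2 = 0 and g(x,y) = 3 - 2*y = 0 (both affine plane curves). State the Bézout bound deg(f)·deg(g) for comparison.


Common zeros: {(5, 5)}; count = 1; Bézout bound = 1.

deg(f) = 1, deg(g) = 1, so Bézout bound = 1.
Scan x ∈ F_7. For each x, list the y ∈ F_7 with f(x, y) ≡ 0 and those with g(x, y) ≡ 0 (mod 7); the common zeros in that column are the intersection.
  x = 0: f ≡ 0 at y ∈ {2}; g ≡ 0 at y ∈ {5}; common: ∅.
  x = 1: f ≡ 0 at y ∈ {4}; g ≡ 0 at y ∈ {5}; common: ∅.
  x = 2: f ≡ 0 at y ∈ {6}; g ≡ 0 at y ∈ {5}; common: ∅.
  x = 3: f ≡ 0 at y ∈ {1}; g ≡ 0 at y ∈ {5}; common: ∅.
  x = 4: f ≡ 0 at y ∈ {3}; g ≡ 0 at y ∈ {5}; common: ∅.
  x = 5: f ≡ 0 at y ∈ {5}; g ≡ 0 at y ∈ {5}; common: {5}.
  x = 6: f ≡ 0 at y ∈ {0}; g ≡ 0 at y ∈ {5}; common: ∅.
Collecting: common zeros = {(5, 5)}, so the count is 1.
Comparison with the Bézout bound: 1 ≤ 1 = deg(f)·deg(g), as expected for curves with no common component (the bound is attained).
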